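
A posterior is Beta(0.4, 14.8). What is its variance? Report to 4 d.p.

α+β = 15.2 and αβ = 5.92, so Var = αβ/[(α+β)²(α+β+1)] = 5.92/3742.848 = 0.0016.

0.0016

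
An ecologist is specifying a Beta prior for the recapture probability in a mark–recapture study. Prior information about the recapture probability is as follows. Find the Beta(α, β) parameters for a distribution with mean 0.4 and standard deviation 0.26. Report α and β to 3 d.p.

Variance = 0.26² = 0.0676. The moment-matching identity α+β = μ(1−μ)/Var − 1 gives
α+β = 0.24/0.0676 − 1 = 2.5503, so α = μ·2.5503 = 1.020 and β = (1−μ)·2.5503 = 1.530.

α = 1.020, β = 1.530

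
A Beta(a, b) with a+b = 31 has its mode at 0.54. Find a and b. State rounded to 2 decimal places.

a = 16.66, b = 14.34

Mode = (a−1)/(κ−2) with κ = a+b, so a−1 = 0.54·29 = 15.66.
a = 16.66; b = κ − a = 14.34.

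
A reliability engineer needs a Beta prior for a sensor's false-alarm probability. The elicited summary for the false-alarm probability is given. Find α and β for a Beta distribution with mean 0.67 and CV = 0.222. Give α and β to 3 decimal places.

Var = (CV·μ)² = (0.222×0.67)² = 0.022124.
α+β = μ(1−μ)/Var − 1 = 0.2211/0.022124 − 1 = 8.9939.
Thus α = 0.67·8.9939 = 6.026 and β = 0.33·8.9939 = 2.968.

α = 6.026, β = 2.968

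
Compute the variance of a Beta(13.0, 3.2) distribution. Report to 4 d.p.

0.0092

α+β = 16.2 and αβ = 41.60, so Var = αβ/[(α+β)²(α+β+1)] = 41.60/4513.968 = 0.0092.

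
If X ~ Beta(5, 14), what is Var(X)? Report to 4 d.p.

α+β = 19 and αβ = 70, so Var = αβ/[(α+β)²(α+β+1)] = 70/7220 = 0.0097.

0.0097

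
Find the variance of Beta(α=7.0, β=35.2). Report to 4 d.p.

0.0032

Var = αβ/[(α+β)²(α+β+1)] = (7.0×35.2)/(42.2²×43.2) = 246.40/76932.288 = 0.0032.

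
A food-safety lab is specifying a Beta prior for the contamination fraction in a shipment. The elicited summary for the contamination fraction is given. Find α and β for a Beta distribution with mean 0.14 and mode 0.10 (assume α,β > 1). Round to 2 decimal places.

Let s = α+β. Mean gives α = μs = 0.14s; mode gives (α−1)/(s−2) = 0.10.
Substituting: 0.14s − 1 = 0.10(s−2) = 0.10s − 0.20, so 0.04s = 0.80 and s = 20.0000.
Then α = 0.14×20.0000 = 2.80 and β = s−α = 17.20.

α = 2.80, β = 17.20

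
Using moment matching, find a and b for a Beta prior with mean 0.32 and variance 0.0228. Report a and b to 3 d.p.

a = 2.734, b = 5.810

By moment matching, a+b = μ(1−μ)/σ² − 1 = (0.32·0.68)/0.0228 − 1 = 9.5439 − 1 = 8.5439.
Since a/(a+b) = μ, a = 0.32·8.5439 = 2.734 and b = 0.68·8.5439 = 5.810.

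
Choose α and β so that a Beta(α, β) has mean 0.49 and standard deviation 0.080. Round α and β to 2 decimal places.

First σ² = 0.006400. Setting α = μn, β = (1−μ)n with n = α+β,
μ(1−μ)/(n+1) = 0.006400 ⇒ n+1 = 0.2499/0.006400 = 39.0469 ⇒ n = 38.0469.
Hence α = 0.49×38.0469 = 18.64, β = 0.51×38.0469 = 19.40.

α = 18.64, β = 19.40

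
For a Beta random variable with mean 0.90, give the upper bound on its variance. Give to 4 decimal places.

Var = μ(1−μ)/(α+β+1), which approaches μ(1−μ) as α+β → 0.
So the supremum is μ(1−μ) = 0.90×0.10 = 0.0900.

0.0900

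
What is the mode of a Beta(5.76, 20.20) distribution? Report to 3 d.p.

0.199

The density x^(α−1)(1−x)^(β−1) is maximised at (α−1)/(α+β−2) = 4.76/23.96 = 0.199.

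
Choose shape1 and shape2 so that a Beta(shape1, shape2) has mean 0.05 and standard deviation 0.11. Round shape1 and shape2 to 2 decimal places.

shape1 = 0.15, shape2 = 2.78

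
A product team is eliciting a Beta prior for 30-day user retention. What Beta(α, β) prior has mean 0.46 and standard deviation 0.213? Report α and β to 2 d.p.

First σ² = 0.045369. Setting α = μn, β = (1−μ)n with n = α+β,
μ(1−μ)/(n+1) = 0.045369 ⇒ n+1 = 0.2484/0.045369 = 5.4751 ⇒ n = 4.4751.
Hence α = 0.46×4.4751 = 2.06, β = 0.54×4.4751 = 2.42.

α = 2.06, β = 2.42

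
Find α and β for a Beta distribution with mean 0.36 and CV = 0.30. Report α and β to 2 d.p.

α = 6.75, β = 12.00

σ = CV·μ = 0.30×0.36 = 0.10800, so σ² = 0.011664.
s+1 = μ(1−μ)/σ² = 0.2304/0.011664 = 19.7531, so s = α+β = 18.7531.
α = μs = 6.75, β = (1−μ)s = 12.00.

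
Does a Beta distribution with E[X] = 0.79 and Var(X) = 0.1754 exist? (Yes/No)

No

For any Beta, Var(X) < E[X]·(1−E[X]).
Here μ(1−μ) = 0.79×0.21 = 0.1659, and 0.1754 ≥ 0.1659.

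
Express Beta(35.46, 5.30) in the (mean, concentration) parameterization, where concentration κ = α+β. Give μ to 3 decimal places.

κ = α+β = 35.46+5.30 = 40.76; μ = α/κ = 35.46/40.76 = 0.870.

μ = 0.870, κ = 40.76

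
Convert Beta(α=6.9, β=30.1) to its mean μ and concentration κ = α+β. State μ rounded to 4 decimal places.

μ = 0.1865, κ = 37.0

κ = α+β = 6.9+30.1 = 37.0; μ = α/κ = 6.9/37.0 = 0.1865.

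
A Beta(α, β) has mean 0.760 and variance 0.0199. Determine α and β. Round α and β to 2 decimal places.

α = 6.21, β = 1.96

Write ν = α+β; then α = μν and Var = μ(1−μ)/(ν+1).
ν = μ(1−μ)/Var − 1 = 0.182400/0.0199 − 1 = 8.1658.
α = 0.760·8.1658 = 6.21, β = 0.240·8.1658 = 1.96.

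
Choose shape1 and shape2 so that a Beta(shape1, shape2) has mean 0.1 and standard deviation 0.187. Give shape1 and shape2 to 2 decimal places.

shape1 = 0.16, shape2 = 1.42

σ² = 0.187² = 0.034969.
With s = shape1+shape2, Var = μ(1−μ)/(s+1), so s+1 = (0.1×0.9)/0.034969 = 2.5737 and s = 1.5737.
shape1 = μs = 0.16, shape2 = (1−μ)s = 1.42.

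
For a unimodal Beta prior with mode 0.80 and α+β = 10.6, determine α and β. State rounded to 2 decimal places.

α = 7.88, β = 2.72

For α,β>1 the mode is (α−1)/(α+β−2), so α = mode·(κ−2)+1 = 0.80×8.6+1 = 7.88.
And β = (1−mode)·(κ−2)+1 = 0.20×8.6+1 = 2.72.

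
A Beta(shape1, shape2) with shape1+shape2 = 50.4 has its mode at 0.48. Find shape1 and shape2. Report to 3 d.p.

shape1 = 24.232, shape2 = 26.168

Mode = (shape1−1)/(κ−2) with κ = shape1+shape2, so shape1−1 = 0.48·48.4 = 23.232.
shape1 = 24.232; shape2 = κ − shape1 = 26.168.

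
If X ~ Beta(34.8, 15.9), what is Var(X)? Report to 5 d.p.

Var = αβ/[(α+β)²(α+β+1)] = (34.8×15.9)/(50.7²×51.7) = 553.32/132894.333 = 0.00416.

0.00416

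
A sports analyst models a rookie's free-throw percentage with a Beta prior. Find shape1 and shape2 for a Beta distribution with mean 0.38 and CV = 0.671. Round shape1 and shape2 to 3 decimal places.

shape1 = 0.997, shape2 = 1.627

Var = (CV·μ)² = (0.671×0.38)² = 0.065015.
shape1+shape2 = μ(1−μ)/Var − 1 = 0.2356/0.065015 − 1 = 2.6238.
Thus shape1 = 0.38·2.6238 = 0.997 and shape2 = 0.62·2.6238 = 1.627.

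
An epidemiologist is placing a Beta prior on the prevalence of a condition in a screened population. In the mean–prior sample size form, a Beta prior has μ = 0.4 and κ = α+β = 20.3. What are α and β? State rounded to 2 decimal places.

α = 8.12, β = 12.18

α = μκ = 0.4×20.3 = 8.12 and β = (1−μ)κ = 0.6×20.3 = 12.18.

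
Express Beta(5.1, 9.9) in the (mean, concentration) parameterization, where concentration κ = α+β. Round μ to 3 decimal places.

κ = α+β = 5.1+9.9 = 15.0; μ = α/κ = 5.1/15.0 = 0.340.

μ = 0.340, κ = 15.0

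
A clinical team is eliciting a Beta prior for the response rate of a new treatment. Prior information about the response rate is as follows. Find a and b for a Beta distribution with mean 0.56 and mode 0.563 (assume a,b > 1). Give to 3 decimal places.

a = 23.520, b = 18.480

With s = a+b: μ = a/s and mode = (a−1)/(s−2). Eliminating a = μs,
μs − 1 = m(s−2) ⇒ s(μ−m) = 1−2m ⇒ s = -0.126/-0.003 = 42.0000.
So a = μs = 23.520, b = (1−μ)s = 18.480.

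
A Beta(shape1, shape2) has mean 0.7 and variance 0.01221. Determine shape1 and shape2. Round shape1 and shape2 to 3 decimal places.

shape1 = 11.339, shape2 = 4.860

By moment matching, shape1+shape2 = μ(1−μ)/σ² − 1 = (0.7·0.3)/0.01221 − 1 = 17.1990 − 1 = 16.1990.
Since shape1/(shape1+shape2) = μ, shape1 = 0.7·16.1990 = 11.339 and shape2 = 0.3·16.1990 = 4.860.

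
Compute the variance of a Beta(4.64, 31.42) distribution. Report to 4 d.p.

μ = 4.64/36.06 = 0.128674; Var = μ(1−μ)/(α+β+1) = 0.1121173/37.06 = 0.0030.

0.0030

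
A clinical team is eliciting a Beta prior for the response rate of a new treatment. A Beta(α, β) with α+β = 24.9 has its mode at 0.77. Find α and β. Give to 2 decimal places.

α = 18.63, β = 6.27

Mode = (α−1)/(κ−2) with κ = α+β, so α−1 = 0.77·22.9 = 17.63.
α = 18.63; β = κ − α = 6.27.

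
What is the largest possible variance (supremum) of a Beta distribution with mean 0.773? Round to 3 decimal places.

0.175

For fixed mean μ the Beta variance is μ(1−μ)/(α+β+1), increasing as α+β decreases.
Its least upper bound (not attained) is μ(1−μ) = 0.773·0.227 = 0.175.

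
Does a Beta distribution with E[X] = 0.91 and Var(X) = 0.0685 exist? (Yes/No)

The Beta variance bound is σ² < μ(1−μ).
Here μ(1−μ) = 0.91×0.09 = 0.0819, and 0.0685 < 0.0819.

Yes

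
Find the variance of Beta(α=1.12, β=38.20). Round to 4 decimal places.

0.0007

α+β = 39.32 and αβ = 42.7840, so Var = αβ/[(α+β)²(α+β+1)] = 42.7840/62337.235968 = 0.0007.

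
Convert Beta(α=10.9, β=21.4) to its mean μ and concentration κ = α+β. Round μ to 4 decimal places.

κ = α+β = 10.9+21.4 = 32.3; μ = α/κ = 10.9/32.3 = 0.3375.

μ = 0.3375, κ = 32.3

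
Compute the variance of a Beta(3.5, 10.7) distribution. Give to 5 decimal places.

α+β = 14.2 and αβ = 37.45, so Var = αβ/[(α+β)²(α+β+1)] = 37.45/3064.928 = 0.01222.

0.01222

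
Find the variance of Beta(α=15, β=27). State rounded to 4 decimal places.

μ = 15/42 = 0.357143; Var = μ(1−μ)/(α+β+1) = 0.2295918/43 = 0.0053.

0.0053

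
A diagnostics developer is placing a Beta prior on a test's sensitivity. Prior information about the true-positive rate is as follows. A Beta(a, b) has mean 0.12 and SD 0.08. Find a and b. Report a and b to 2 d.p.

a = 1.86, b = 13.64

Variance = 0.08² = 0.0064. The moment-matching identity a+b = μ(1−μ)/Var − 1 gives
a+b = 0.1056/0.0064 − 1 = 15.5000, so a = μ·15.5000 = 1.86 and b = (1−μ)·15.5000 = 13.64.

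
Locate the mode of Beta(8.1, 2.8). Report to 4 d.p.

0.7978

With α,β > 1, mode = (α−1)/(α+β−2) = 7.1/8.9 = 0.7978.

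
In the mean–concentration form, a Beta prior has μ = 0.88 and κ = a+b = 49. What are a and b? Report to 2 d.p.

a = 43.12, b = 5.88

Split κ in proportion μ : (1−μ): a = 0.88·49 = 43.12, b = 49 − 43.12 = 5.88.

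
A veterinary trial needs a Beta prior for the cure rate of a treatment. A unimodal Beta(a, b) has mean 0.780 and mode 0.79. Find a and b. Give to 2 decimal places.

With s = a+b: μ = a/s and mode = (a−1)/(s−2). Eliminating a = μs,
μs − 1 = m(s−2) ⇒ s(μ−m) = 1−2m ⇒ s = -0.58/-0.010 = 58.0000.
So a = μs = 45.24, b = (1−μ)s = 12.76.

a = 45.24, b = 12.76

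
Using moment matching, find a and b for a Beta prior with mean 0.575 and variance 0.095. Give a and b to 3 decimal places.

Let s = a+b. The Beta variance is μ(1−μ)/(s+1).
So s+1 = μ(1−μ)/σ² = (0.575×0.425)/0.095 = 0.244375/0.095 = 2.5724, giving s = 1.5724.
Then a = μs = 0.575×1.5724 = 0.904 and b = (1−μ)s = 0.425×1.5724 = 0.668.

a = 0.904, b = 0.668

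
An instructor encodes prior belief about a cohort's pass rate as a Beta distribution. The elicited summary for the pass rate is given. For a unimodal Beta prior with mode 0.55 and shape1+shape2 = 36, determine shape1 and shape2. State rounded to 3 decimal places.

shape1 = 19.700, shape2 = 16.300

For shape1,shape2>1 the mode is (shape1−1)/(shape1+shape2−2), so shape1 = mode·(κ−2)+1 = 0.55×34+1 = 19.700.
And shape2 = (1−mode)·(κ−2)+1 = 0.45×34+1 = 16.300.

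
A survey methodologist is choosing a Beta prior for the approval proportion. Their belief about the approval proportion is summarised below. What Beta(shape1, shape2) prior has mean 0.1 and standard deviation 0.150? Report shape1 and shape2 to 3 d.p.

σ² = 0.150² = 0.022500.
With s = shape1+shape2, Var = μ(1−μ)/(s+1), so s+1 = (0.1×0.9)/0.022500 = 4.0000 and s = 3.0000.
shape1 = μs = 0.300, shape2 = (1−μ)s = 2.700.

shape1 = 0.300, shape2 = 2.700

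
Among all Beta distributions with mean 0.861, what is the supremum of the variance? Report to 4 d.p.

For fixed mean μ the Beta variance is μ(1−μ)/(α+β+1), increasing as α+β decreases.
Its least upper bound (not attained) is μ(1−μ) = 0.861·0.139 = 0.1197.

0.1197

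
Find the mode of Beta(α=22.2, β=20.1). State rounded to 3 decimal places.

The density x^(α−1)(1−x)^(β−1) is maximised at (α−1)/(α+β−2) = 21.2/40.3 = 0.526.

0.526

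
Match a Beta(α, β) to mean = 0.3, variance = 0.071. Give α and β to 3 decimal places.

Let s = α+β. The Beta variance is μ(1−μ)/(s+1).
So s+1 = μ(1−μ)/σ² = (0.3×0.7)/0.071 = 0.21/0.071 = 2.9577, giving s = 1.9577.
Then α = μs = 0.3×1.9577 = 0.587 and β = (1−μ)s = 0.7×1.9577 = 1.370.

α = 0.587, β = 1.370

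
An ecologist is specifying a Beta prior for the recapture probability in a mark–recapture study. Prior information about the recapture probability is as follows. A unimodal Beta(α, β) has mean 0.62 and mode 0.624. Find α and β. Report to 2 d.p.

α = 38.44, β = 23.56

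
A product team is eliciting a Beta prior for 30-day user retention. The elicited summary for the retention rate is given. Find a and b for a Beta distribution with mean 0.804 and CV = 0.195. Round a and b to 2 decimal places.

a = 4.35, b = 1.06

σ = CV·μ = 0.195×0.804 = 0.15678, so σ² = 0.024580.
s+1 = μ(1−μ)/σ² = 0.157584/0.024580 = 6.4111, so s = a+b = 5.4111.
a = μs = 4.35, b = (1−μ)s = 1.06.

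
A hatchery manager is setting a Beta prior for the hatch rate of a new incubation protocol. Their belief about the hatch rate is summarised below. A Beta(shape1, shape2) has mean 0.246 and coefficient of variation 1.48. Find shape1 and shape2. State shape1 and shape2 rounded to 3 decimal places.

shape1 = 0.098, shape2 = 0.301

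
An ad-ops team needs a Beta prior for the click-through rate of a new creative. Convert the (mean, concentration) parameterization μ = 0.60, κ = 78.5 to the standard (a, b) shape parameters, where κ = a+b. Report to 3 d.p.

Split κ in proportion μ : (1−μ): a = 0.60·78.5 = 47.100, b = 78.5 − 47.100 = 31.400.

a = 47.100, b = 31.400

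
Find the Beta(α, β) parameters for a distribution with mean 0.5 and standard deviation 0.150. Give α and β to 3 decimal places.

Variance = 0.150² = 0.022500. The moment-matching identity α+β = μ(1−μ)/Var − 1 gives
α+β = 0.25/0.022500 − 1 = 10.1111, so α = μ·10.1111 = 5.056 and β = (1−μ)·10.1111 = 5.056.

α = 5.056, β = 5.056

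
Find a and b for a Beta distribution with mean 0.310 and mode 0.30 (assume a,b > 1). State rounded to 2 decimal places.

Let s = a+b. Mean gives a = μs = 0.310s; mode gives (a−1)/(s−2) = 0.30.
Substituting: 0.310s − 1 = 0.30(s−2) = 0.30s − 0.60, so 0.010s = 0.40 and s = 40.0000.
Then a = 0.310×40.0000 = 12.40 and b = s−a = 27.60.

a = 12.40, b = 27.60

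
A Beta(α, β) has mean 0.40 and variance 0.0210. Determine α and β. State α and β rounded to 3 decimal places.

α = 4.171, β = 6.257

Let s = α+β. The Beta variance is μ(1−μ)/(s+1).
So s+1 = μ(1−μ)/σ² = (0.40×0.60)/0.0210 = 0.2400/0.0210 = 11.4286, giving s = 10.4286.
Then α = μs = 0.40×10.4286 = 4.171 and β = (1−μ)s = 0.60×10.4286 = 6.257.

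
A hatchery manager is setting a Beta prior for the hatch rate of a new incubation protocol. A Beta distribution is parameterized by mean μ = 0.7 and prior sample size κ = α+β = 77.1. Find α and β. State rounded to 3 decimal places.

Split κ in proportion μ : (1−μ): α = 0.7·77.1 = 53.970, β = 77.1 − 53.970 = 23.130.

α = 53.970, β = 23.130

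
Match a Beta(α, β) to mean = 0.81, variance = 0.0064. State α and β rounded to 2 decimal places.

α = 18.67, β = 4.38

Let s = α+β. The Beta variance is μ(1−μ)/(s+1).
So s+1 = μ(1−μ)/σ² = (0.81×0.19)/0.0064 = 0.1539/0.0064 = 24.0469, giving s = 23.0469.
Then α = μs = 0.81×23.0469 = 18.67 and β = (1−μ)s = 0.19×23.0469 = 4.38.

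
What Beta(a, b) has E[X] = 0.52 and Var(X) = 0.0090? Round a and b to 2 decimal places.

By moment matching, a+b = μ(1−μ)/σ² − 1 = (0.52·0.48)/0.0090 − 1 = 27.7333 − 1 = 26.7333.
Since a/(a+b) = μ, a = 0.52·26.7333 = 13.90 and b = 0.48·26.7333 = 12.83.

a = 13.90, b = 12.83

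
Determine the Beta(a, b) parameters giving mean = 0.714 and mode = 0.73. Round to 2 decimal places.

Let s = a+b. Mean gives a = μs = 0.714s; mode gives (a−1)/(s−2) = 0.73.
Substituting: 0.714s − 1 = 0.73(s−2) = 0.73s − 1.46, so -0.016s = -0.46 and s = 28.7500.
Then a = 0.714×28.7500 = 20.53 and b = s−a = 8.22.

a = 20.53, b = 8.22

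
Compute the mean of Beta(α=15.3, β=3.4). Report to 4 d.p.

0.8182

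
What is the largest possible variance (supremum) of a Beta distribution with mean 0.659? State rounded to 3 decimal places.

Var = μ(1−μ)/(α+β+1), which approaches μ(1−μ) as α+β → 0.
So the supremum is μ(1−μ) = 0.659×0.341 = 0.225.

0.225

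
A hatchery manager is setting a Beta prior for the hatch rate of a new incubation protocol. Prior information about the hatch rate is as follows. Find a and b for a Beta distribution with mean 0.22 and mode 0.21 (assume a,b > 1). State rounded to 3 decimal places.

a = 12.760, b = 45.240

Let s = a+b. Mean gives a = μs = 0.22s; mode gives (a−1)/(s−2) = 0.21.
Substituting: 0.22s − 1 = 0.21(s−2) = 0.21s − 0.42, so 0.01s = 0.58 and s = 58.0000.
Then a = 0.22×58.0000 = 12.760 and b = s−a = 45.240.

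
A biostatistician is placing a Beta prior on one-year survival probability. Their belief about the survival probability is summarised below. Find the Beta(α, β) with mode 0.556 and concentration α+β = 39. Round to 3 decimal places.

Since the density peak of Beta(α,β) is at (α−1)/(α+β−2),
α = 1 + 0.556(39−2) = 21.572 and β = 39 − 21.572 = 17.428.

α = 21.572, β = 17.428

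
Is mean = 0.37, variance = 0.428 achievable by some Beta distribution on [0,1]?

The Beta variance bound is σ² < μ(1−μ).
Here μ(1−μ) = 0.37×0.63 = 0.2331, and 0.428 ≥ 0.2331.

No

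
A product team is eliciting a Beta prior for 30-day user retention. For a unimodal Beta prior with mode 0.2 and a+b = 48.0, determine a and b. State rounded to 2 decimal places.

a = 10.20, b = 37.80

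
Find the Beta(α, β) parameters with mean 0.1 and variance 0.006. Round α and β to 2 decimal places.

Let s = α+β. The Beta variance is μ(1−μ)/(s+1).
So s+1 = μ(1−μ)/σ² = (0.1×0.9)/0.006 = 0.09/0.006 = 15.0000, giving s = 14.0000.
Then α = μs = 0.1×14.0000 = 1.40 and β = (1−μ)s = 0.9×14.0000 = 12.60.

α = 1.40, β = 12.60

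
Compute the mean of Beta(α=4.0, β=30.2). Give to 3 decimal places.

0.117

E[X] = α/(α+β) = 4.0/34.2 = 0.117.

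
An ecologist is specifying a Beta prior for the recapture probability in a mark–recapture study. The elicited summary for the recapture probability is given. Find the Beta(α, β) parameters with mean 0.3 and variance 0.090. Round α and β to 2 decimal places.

α = 0.40, β = 0.93

Let s = α+β. The Beta variance is μ(1−μ)/(s+1).
So s+1 = μ(1−μ)/σ² = (0.3×0.7)/0.090 = 0.21/0.090 = 2.3333, giving s = 1.3333.
Then α = μs = 0.3×1.3333 = 0.40 and β = (1−μ)s = 0.7×1.3333 = 0.93.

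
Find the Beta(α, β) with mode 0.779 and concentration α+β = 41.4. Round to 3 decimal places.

α = 31.693, β = 9.707

For α,β>1 the mode is (α−1)/(α+β−2), so α = mode·(κ−2)+1 = 0.779×39.4+1 = 31.693.
And β = (1−mode)·(κ−2)+1 = 0.221×39.4+1 = 9.707.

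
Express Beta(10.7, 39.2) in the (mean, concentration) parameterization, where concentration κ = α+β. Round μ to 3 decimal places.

κ = α+β = 10.7+39.2 = 49.9; μ = α/κ = 10.7/49.9 = 0.214.

μ = 0.214, κ = 49.9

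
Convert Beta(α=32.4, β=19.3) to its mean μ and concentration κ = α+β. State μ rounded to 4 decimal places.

μ = 0.6267, κ = 51.7

κ = α+β = 32.4+19.3 = 51.7; μ = α/κ = 32.4/51.7 = 0.6267.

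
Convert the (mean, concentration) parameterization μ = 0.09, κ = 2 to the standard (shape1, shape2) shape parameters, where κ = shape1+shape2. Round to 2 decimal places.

shape1 = 0.18, shape2 = 1.82

Split κ in proportion μ : (1−μ): shape1 = 0.09·2 = 0.18, shape2 = 2 − 0.18 = 1.82.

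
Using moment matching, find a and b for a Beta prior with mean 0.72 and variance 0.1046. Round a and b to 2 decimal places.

Let s = a+b. The Beta variance is μ(1−μ)/(s+1).
So s+1 = μ(1−μ)/σ² = (0.72×0.28)/0.1046 = 0.2016/0.1046 = 1.9273, giving s = 0.9273.
Then a = μs = 0.72×0.9273 = 0.67 and b = (1−μ)s = 0.28×0.9273 = 0.26.

a = 0.67, b = 0.26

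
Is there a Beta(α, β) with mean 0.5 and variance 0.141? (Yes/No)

Yes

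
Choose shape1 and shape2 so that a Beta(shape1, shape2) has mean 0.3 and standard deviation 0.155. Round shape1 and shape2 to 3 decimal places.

shape1 = 2.322, shape2 = 5.419

σ² = 0.155² = 0.024025.
With s = shape1+shape2, Var = μ(1−μ)/(s+1), so s+1 = (0.3×0.7)/0.024025 = 8.7409 and s = 7.7409.
shape1 = μs = 2.322, shape2 = (1−μ)s = 5.419.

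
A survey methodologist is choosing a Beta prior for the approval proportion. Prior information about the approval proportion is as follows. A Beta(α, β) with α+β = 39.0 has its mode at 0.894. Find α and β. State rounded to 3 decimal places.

α = 34.078, β = 4.922

Mode = (α−1)/(κ−2) with κ = α+β, so α−1 = 0.894·37.0 = 33.078.
α = 34.078; β = κ − α = 4.922.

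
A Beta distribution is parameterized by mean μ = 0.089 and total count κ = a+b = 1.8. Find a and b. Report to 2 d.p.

Split κ in proportion μ : (1−μ): a = 0.089·1.8 = 0.16, b = 1.8 − 0.16 = 1.64.

a = 0.16, b = 1.64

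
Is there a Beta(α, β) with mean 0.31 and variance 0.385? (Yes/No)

The Beta variance bound is σ² < μ(1−μ).
Here μ(1−μ) = 0.31×0.69 = 0.2139, and 0.385 ≥ 0.2139.

No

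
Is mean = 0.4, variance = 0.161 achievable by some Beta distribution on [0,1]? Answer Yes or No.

Yes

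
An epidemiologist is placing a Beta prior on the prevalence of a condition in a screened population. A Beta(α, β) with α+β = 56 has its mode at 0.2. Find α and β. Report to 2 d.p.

Since the density peak of Beta(α,β) is at (α−1)/(α+β−2),
α = 1 + 0.2(56−2) = 11.80 and β = 56 − 11.80 = 44.20.

α = 11.80, β = 44.20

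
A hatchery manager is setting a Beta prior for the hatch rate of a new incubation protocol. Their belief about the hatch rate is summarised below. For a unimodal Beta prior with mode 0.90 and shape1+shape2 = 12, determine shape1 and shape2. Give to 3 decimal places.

Mode = (shape1−1)/(κ−2) with κ = shape1+shape2, so shape1−1 = 0.90·10 = 9.000.
shape1 = 10.000; shape2 = κ − shape1 = 2.000.

shape1 = 10.000, shape2 = 2.000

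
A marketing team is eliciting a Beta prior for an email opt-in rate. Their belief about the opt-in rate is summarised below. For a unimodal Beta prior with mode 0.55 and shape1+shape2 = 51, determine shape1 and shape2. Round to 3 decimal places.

shape1 = 27.950, shape2 = 23.050

For shape1,shape2>1 the mode is (shape1−1)/(shape1+shape2−2), so shape1 = mode·(κ−2)+1 = 0.55×49+1 = 27.950.
And shape2 = (1−mode)·(κ−2)+1 = 0.45×49+1 = 23.050.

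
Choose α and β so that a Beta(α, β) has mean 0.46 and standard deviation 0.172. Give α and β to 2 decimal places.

α = 3.40, β = 3.99

Variance = 0.172² = 0.029584. The moment-matching identity α+β = μ(1−μ)/Var − 1 gives
α+β = 0.2484/0.029584 − 1 = 7.3964, so α = μ·7.3964 = 3.40 and β = (1−μ)·7.3964 = 3.99.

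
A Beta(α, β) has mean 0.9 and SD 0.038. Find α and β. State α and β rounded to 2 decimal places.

Variance = 0.038² = 0.001444. The moment-matching identity α+β = μ(1−μ)/Var − 1 gives
α+β = 0.09/0.001444 − 1 = 61.3269, so α = μ·61.3269 = 55.19 and β = (1−μ)·61.3269 = 6.13.

α = 55.19, β = 6.13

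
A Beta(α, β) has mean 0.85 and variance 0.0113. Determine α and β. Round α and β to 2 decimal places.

Write ν = α+β; then α = μν and Var = μ(1−μ)/(ν+1).
ν = μ(1−μ)/Var − 1 = 0.1275/0.0113 − 1 = 10.2832.
α = 0.85·10.2832 = 8.74, β = 0.15·10.2832 = 1.54.

α = 8.74, β = 1.54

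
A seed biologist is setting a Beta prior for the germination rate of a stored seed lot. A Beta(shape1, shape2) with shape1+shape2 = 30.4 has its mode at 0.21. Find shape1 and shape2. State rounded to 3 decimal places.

shape1 = 6.964, shape2 = 23.436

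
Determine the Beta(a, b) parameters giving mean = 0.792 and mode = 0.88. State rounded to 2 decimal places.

a = 6.84, b = 1.80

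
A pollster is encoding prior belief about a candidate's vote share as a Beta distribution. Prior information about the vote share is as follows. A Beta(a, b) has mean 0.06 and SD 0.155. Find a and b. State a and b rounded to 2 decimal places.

a = 0.08, b = 1.27

First σ² = 0.024025. Setting a = μn, b = (1−μ)n with n = a+b,
μ(1−μ)/(n+1) = 0.024025 ⇒ n+1 = 0.0564/0.024025 = 2.3476 ⇒ n = 1.3476.
Hence a = 0.06×1.3476 = 0.08, b = 0.94×1.3476 = 1.27.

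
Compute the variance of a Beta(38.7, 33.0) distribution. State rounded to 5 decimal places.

μ = 38.7/71.7 = 0.539749; Var = μ(1−μ)/(α+β+1) = 0.2484200/72.7 = 0.00342.

0.00342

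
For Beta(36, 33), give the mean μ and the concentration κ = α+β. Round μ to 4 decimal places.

μ = 0.5217, κ = 69

κ = α+β = 36+33 = 69; μ = α/κ = 36/69 = 0.5217.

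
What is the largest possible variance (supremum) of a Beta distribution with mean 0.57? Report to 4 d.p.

0.2451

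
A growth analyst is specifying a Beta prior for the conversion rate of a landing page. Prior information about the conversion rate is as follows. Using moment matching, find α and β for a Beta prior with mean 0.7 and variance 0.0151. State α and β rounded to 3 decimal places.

α = 9.035, β = 3.872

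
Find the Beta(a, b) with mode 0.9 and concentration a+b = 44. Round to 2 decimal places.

a = 38.80, b = 5.20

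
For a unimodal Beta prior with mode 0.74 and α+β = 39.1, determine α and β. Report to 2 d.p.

Since the density peak of Beta(α,β) is at (α−1)/(α+β−2),
α = 1 + 0.74(39.1−2) = 28.45 and β = 39.1 − 28.45 = 10.65.

α = 28.45, β = 10.65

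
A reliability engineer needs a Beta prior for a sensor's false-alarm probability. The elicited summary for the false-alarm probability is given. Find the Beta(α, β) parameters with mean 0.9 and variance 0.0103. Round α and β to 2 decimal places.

Write ν = α+β; then α = μν and Var = μ(1−μ)/(ν+1).
ν = μ(1−μ)/Var − 1 = 0.09/0.0103 − 1 = 7.7379.
α = 0.9·7.7379 = 6.96, β = 0.1·7.7379 = 0.77.

α = 6.96, β = 0.77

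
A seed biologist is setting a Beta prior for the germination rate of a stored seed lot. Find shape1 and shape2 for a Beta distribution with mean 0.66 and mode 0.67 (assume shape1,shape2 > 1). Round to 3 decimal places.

Let s = shape1+shape2. Mean gives shape1 = μs = 0.66s; mode gives (shape1−1)/(s−2) = 0.67.
Substituting: 0.66s − 1 = 0.67(s−2) = 0.67s − 1.34, so -0.01s = -0.34 and s = 34.0000.
Then shape1 = 0.66×34.0000 = 22.440 and shape2 = s−shape1 = 11.560.

shape1 = 22.440, shape2 = 11.560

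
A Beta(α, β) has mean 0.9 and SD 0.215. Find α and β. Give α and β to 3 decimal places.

Variance = 0.215² = 0.046225. The moment-matching identity α+β = μ(1−μ)/Var − 1 gives
α+β = 0.09/0.046225 − 1 = 0.9470, so α = μ·0.9470 = 0.852 and β = (1−μ)·0.9470 = 0.095.

α = 0.852, β = 0.095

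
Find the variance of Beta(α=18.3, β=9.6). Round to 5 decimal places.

0.00781

Var = αβ/[(α+β)²(α+β+1)] = (18.3×9.6)/(27.9²×28.9) = 175.68/22496.049 = 0.00781.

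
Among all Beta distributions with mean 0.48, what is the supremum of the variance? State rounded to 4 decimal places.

0.2496

Var = μ(1−μ)/(α+β+1), which approaches μ(1−μ) as α+β → 0.
So the supremum is μ(1−μ) = 0.48×0.52 = 0.2496.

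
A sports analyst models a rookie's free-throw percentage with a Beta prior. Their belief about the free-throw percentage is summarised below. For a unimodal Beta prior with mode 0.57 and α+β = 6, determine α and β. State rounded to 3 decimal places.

α = 3.280, β = 2.720

Mode = (α−1)/(κ−2) with κ = α+β, so α−1 = 0.57·4 = 2.280.
α = 3.280; β = κ − α = 2.720.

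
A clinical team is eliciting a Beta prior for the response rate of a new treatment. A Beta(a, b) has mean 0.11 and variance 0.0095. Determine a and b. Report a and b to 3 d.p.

Write ν = a+b; then a = μν and Var = μ(1−μ)/(ν+1).
ν = μ(1−μ)/Var − 1 = 0.0979/0.0095 − 1 = 9.3053.
a = 0.11·9.3053 = 1.024, b = 0.89·9.3053 = 8.282.

a = 1.024, b = 8.282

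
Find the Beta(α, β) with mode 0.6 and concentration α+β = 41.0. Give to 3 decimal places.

α = 24.400, β = 16.600

Mode = (α−1)/(κ−2) with κ = α+β, so α−1 = 0.6·39.0 = 23.400.
α = 24.400; β = κ − α = 16.600.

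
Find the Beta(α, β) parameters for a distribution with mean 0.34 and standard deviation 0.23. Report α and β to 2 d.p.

α = 1.10, β = 2.14

Variance = 0.23² = 0.0529. The moment-matching identity α+β = μ(1−μ)/Var − 1 gives
α+β = 0.2244/0.0529 − 1 = 3.2420, so α = μ·3.2420 = 1.10 and β = (1−μ)·3.2420 = 2.14.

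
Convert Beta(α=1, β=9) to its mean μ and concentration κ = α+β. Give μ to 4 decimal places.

μ = 0.1000, κ = 10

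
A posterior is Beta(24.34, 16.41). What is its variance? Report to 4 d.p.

Var = αβ/[(α+β)²(α+β+1)] = (24.34×16.41)/(40.75²×41.75) = 399.4194/69328.484375 = 0.0058.

0.0058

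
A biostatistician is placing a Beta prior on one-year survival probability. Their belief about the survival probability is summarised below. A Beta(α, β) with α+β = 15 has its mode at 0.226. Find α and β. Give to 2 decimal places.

α = 3.94, β = 11.06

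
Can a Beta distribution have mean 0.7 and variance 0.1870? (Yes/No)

Yes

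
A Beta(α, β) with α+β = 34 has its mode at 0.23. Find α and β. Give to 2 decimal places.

For α,β>1 the mode is (α−1)/(α+β−2), so α = mode·(κ−2)+1 = 0.23×32+1 = 8.36.
And β = (1−mode)·(κ−2)+1 = 0.77×32+1 = 25.64.

α = 8.36, β = 25.64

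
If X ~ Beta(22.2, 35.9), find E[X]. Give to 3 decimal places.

0.382

The Beta mean is α/(α+β) = 22.2/(22.2+35.9) = 0.382.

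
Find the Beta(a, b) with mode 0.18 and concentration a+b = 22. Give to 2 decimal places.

a = 4.60, b = 17.40

Mode = (a−1)/(κ−2) with κ = a+b, so a−1 = 0.18·20 = 3.60.
a = 4.60; b = κ − a = 17.40.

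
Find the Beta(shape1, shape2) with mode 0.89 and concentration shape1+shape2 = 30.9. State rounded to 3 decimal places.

For shape1,shape2>1 the mode is (shape1−1)/(shape1+shape2−2), so shape1 = mode·(κ−2)+1 = 0.89×28.9+1 = 26.721.
And shape2 = (1−mode)·(κ−2)+1 = 0.11×28.9+1 = 4.179.

shape1 = 26.721, shape2 = 4.179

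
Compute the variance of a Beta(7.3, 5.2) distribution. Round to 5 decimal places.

0.01800

α+β = 12.5 and αβ = 37.96, so Var = αβ/[(α+β)²(α+β+1)] = 37.96/2109.375 = 0.01800.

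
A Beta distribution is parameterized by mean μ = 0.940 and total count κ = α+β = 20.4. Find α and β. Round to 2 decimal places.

α = 19.18, β = 1.22

α = μκ = 0.940×20.4 = 19.18 and β = (1−μ)κ = 0.060×20.4 = 1.22.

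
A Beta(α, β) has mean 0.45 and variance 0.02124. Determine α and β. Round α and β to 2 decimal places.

α = 4.79, β = 5.86

Write ν = α+β; then α = μν and Var = μ(1−μ)/(ν+1).
ν = μ(1−μ)/Var − 1 = 0.2475/0.02124 − 1 = 10.6525.
α = 0.45·10.6525 = 4.79, β = 0.55·10.6525 = 5.86.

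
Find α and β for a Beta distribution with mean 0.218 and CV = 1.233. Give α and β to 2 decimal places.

α = 0.30, β = 1.06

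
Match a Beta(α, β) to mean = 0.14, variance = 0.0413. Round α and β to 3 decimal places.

By moment matching, α+β = μ(1−μ)/σ² − 1 = (0.14·0.86)/0.0413 − 1 = 2.9153 − 1 = 1.9153.
Since α/(α+β) = μ, α = 0.14·1.9153 = 0.268 and β = 0.86·1.9153 = 1.647.

α = 0.268, β = 1.647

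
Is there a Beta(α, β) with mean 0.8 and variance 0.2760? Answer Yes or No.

The Beta variance bound is σ² < μ(1−μ).
Here μ(1−μ) = 0.8×0.2 = 0.16, and 0.2760 ≥ 0.16.

No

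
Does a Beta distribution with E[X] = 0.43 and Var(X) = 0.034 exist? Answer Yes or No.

Yes

For any Beta, Var(X) < E[X]·(1−E[X]).
Here μ(1−μ) = 0.43×0.57 = 0.2451, and 0.034 < 0.2451.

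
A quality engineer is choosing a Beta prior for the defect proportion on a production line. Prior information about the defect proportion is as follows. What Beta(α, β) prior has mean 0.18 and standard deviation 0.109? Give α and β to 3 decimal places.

α = 2.056, β = 9.367

Variance = 0.109² = 0.011881. The moment-matching identity α+β = μ(1−μ)/Var − 1 gives
α+β = 0.1476/0.011881 − 1 = 11.4232, so α = μ·11.4232 = 2.056 and β = (1−μ)·11.4232 = 9.367.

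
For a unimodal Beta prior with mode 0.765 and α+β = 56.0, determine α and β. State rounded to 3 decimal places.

α = 42.310, β = 13.690

Since the density peak of Beta(α,β) is at (α−1)/(α+β−2),
α = 1 + 0.765(56.0−2) = 42.310 and β = 56.0 − 42.310 = 13.690.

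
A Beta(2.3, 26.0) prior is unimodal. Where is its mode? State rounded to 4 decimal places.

The density x^(α−1)(1−x)^(β−1) is maximised at (α−1)/(α+β−2) = 1.3/26.3 = 0.0494.

0.0494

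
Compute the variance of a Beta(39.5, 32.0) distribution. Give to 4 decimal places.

0.0034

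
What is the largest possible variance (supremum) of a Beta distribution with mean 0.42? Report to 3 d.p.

For fixed mean μ the Beta variance is μ(1−μ)/(α+β+1), increasing as α+β decreases.
Its least upper bound (not attained) is μ(1−μ) = 0.42·0.58 = 0.244.

0.244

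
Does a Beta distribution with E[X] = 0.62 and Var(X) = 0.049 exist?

For any Beta, Var(X) < E[X]·(1−E[X]).
Here μ(1−μ) = 0.62×0.38 = 0.2356, and 0.049 < 0.2356.

Yes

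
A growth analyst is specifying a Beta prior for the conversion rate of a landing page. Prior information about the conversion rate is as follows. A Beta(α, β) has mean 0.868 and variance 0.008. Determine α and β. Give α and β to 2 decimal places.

α = 11.56, β = 1.76

By moment matching, α+β = μ(1−μ)/σ² − 1 = (0.868·0.132)/0.008 − 1 = 14.3220 − 1 = 13.3220.
Since α/(α+β) = μ, α = 0.868·13.3220 = 11.56 and β = 0.132·13.3220 = 1.76.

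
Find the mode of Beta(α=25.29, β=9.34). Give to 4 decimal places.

0.7444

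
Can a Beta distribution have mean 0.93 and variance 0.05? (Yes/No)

Yes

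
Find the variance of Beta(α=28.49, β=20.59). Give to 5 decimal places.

0.00486

α+β = 49.08 and αβ = 586.6091, so Var = αβ/[(α+β)²(α+β+1)] = 586.6091/120635.027712 = 0.00486.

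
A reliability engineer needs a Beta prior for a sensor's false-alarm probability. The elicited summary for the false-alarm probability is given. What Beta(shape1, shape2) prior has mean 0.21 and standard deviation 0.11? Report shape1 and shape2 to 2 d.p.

σ² = 0.11² = 0.0121.
With s = shape1+shape2, Var = μ(1−μ)/(s+1), so s+1 = (0.21×0.79)/0.0121 = 13.7107 and s = 12.7107.
shape1 = μs = 2.67, shape2 = (1−μ)s = 10.04.

shape1 = 2.67, shape2 = 10.04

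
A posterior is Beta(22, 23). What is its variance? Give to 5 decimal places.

Var = αβ/[(α+β)²(α+β+1)] = (22×23)/(45²×46) = 506/93150 = 0.00543.

0.00543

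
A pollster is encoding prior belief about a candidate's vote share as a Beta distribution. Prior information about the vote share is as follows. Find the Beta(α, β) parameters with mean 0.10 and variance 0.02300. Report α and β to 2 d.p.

By moment matching, α+β = μ(1−μ)/σ² − 1 = (0.10·0.90)/0.02300 − 1 = 3.9130 − 1 = 2.9130.
Since α/(α+β) = μ, α = 0.10·2.9130 = 0.29 and β = 0.90·2.9130 = 2.62.

α = 0.29, β = 2.62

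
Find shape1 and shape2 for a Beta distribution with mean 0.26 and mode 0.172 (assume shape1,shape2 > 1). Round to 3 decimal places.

Let s = shape1+shape2. Mean gives shape1 = μs = 0.26s; mode gives (shape1−1)/(s−2) = 0.172.
Substituting: 0.26s − 1 = 0.172(s−2) = 0.172s − 0.344, so 0.088s = 0.656 and s = 7.4545.
Then shape1 = 0.26×7.4545 = 1.938 and shape2 = s−shape1 = 5.516.

shape1 = 1.938, shape2 = 5.516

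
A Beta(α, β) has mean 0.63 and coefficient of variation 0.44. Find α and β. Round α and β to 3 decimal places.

α = 1.281, β = 0.752

Var = (CV·μ)² = (0.44×0.63)² = 0.076840.
α+β = μ(1−μ)/Var − 1 = 0.2331/0.076840 − 1 = 2.0336.
Thus α = 0.63·2.0336 = 1.281 and β = 0.37·2.0336 = 0.752.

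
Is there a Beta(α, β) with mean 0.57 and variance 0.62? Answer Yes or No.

The Beta variance bound is σ² < μ(1−μ).
Here μ(1−μ) = 0.57×0.43 = 0.2451, and 0.62 ≥ 0.2451.

No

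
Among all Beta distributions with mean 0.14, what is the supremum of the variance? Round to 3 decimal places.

0.120

Var = μ(1−μ)/(α+β+1), which approaches μ(1−μ) as α+β → 0.
So the supremum is μ(1−μ) = 0.14×0.86 = 0.120.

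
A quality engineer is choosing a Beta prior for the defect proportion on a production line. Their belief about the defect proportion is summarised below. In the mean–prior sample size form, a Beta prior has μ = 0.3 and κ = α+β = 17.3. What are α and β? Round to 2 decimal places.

α = 5.19, β = 12.11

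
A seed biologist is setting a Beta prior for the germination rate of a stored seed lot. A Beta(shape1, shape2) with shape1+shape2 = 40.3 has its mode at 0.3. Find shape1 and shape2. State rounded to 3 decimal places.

shape1 = 12.490, shape2 = 27.810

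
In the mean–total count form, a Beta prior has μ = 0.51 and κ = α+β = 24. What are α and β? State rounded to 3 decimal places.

Split κ in proportion μ : (1−μ): α = 0.51·24 = 12.240, β = 24 − 12.240 = 11.760.

α = 12.240, β = 11.760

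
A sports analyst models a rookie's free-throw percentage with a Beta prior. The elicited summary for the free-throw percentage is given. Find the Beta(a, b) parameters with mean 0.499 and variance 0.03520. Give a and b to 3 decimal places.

a = 3.045, b = 3.057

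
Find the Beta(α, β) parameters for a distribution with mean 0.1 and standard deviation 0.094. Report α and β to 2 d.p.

Variance = 0.094² = 0.008836. The moment-matching identity α+β = μ(1−μ)/Var − 1 gives
α+β = 0.09/0.008836 − 1 = 9.1856, so α = μ·9.1856 = 0.92 and β = (1−μ)·9.1856 = 8.27.

α = 0.92, β = 8.27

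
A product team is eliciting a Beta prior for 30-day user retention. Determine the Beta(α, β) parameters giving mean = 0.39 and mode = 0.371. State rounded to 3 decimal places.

α = 5.296, β = 8.283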